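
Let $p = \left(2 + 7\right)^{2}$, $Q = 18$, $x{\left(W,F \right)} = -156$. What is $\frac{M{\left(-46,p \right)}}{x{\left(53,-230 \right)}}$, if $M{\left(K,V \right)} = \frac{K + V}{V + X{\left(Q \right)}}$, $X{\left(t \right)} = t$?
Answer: $- \frac{35}{15444} \approx -0.0022663$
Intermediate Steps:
$p = 81$ ($p = 9^{2} = 81$)
$M{\left(K,V \right)} = \frac{K + V}{18 + V}$ ($M{\left(K,V \right)} = \frac{K + V}{V + 18} = \frac{K + V}{18 + V}$)
$\frac{M{\left(-46,p \right)}}{x{\left(53,-230 \right)}} = \frac{\frac{1}{18 + 81} \left(-46 + 81\right)}{-156} = \frac{1}{99} \cdot 35 \left(- \frac{1}{156}\right) = \frac{35}{99} \left(- \frac{1}{156}\right) = - \frac{35}{15444}$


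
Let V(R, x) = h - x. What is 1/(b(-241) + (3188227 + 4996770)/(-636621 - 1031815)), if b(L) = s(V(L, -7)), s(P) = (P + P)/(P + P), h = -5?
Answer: -1668436/6516561 ≈ -0.25603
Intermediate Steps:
V(R, x) = -5 - x
s(P) = 1 (s(P) = (2*P)/((2*P)) = (2*P)*(1/(2*P)) = 1)
b(L) = 1
1/(b(-241) + (3188227 + 4996770)/(-636621 - 1031815)) = 1/(1 + (3188227 + 4996770)/(-636621 - 1031815)) = 1/(1 + 8184997/(-1668436)) = 1/(1 + 8184997*(-1/1668436)) = 1/(1 - 8184997/1668436) = 1/(-6516561/1668436) = -1668436/6516561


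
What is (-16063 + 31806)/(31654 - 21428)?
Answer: 15743/10226 ≈ 1.5395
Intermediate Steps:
(-16063 + 31806)/(31654 - 21428) = 15743/10226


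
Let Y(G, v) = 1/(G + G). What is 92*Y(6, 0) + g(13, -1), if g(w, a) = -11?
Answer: -10/3 ≈ -3.3333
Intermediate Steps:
Y(G, v) = 1/(2*G)
92*Y(6, 0) + g(13, -1) = 92*((½)/6) - 11 = 92*((½)*(⅙)) - 11 = 92*(1/12) - 11 = 23/3 - 11 = -10/3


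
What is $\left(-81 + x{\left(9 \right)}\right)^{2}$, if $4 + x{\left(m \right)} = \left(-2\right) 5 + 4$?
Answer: $8281$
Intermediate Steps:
$x{\left(m \right)} = -10$ ($x{\left(m \right)} = -4 + \left(\left(-2\right) 5 + 4\right) = -4 + \left(-10 + 4\right) = -4 - 6 = -10$)
$\left(-81 + x{\left(9 \right)}\right)^{2} = \left(-81 - 10\right)^{2} = \left(-91\right)^{2} = 8281$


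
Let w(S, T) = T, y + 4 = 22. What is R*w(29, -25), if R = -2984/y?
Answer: 37300/9 ≈ 4144.4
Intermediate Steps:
y = 18 (y = -4 + 22 = 18)
R = -1492/9 (R = -2984/18 = -2984*1/18 = -1492/9 ≈ -165.78)
R*w(29, -25) = -1492/9*(-25) = 37300/9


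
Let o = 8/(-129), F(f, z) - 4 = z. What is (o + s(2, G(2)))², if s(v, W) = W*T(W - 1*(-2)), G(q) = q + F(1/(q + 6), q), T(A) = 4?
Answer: 16974400/16641 ≈ 1020.0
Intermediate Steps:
F(f, z) = 4 + z
G(q) = 4 + 2*q (G(q) = q + (4 + q) = 4 + 2*q)
o = -8/129 (o = 8*(-1/129) = -8/129 ≈ -0.062016)
s(v, W) = 4*W (s(v, W) = W*4 = 4*W)
(o + s(2, G(2)))² = (-8/129 + 4*(4 + 2*2))² = (-8/129 + 4*(4 + 4))² = (-8/129 + 4*8)² = (-8/129 + 32)² = (4120/129)² = 16974400/16641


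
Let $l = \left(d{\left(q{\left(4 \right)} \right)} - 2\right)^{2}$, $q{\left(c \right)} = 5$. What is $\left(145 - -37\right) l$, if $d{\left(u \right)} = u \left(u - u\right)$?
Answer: $728$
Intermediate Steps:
$d{\left(u \right)} = 0$ ($d{\left(u \right)} = u 0 = 0$)
$l = 4$ ($l = \left(0 - 2\right)^{2} = \left(-2\right)^{2} = 4$)
$\left(145 - -37\right) l = \left(145 - -37\right) 4 = \left(145 + \left(-10 + 47\right)\right) 4 = \left(145 + 37\right) 4 = 182 \cdot 4 = 728$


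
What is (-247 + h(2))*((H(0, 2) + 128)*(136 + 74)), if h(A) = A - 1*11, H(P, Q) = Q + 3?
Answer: -7150080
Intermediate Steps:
H(P, Q) = 3 + Q
h(A) = -11 + A (h(A) = A - 11 = -11 + A)
(-247 + h(2))*((H(0, 2) + 128)*(136 + 74)) = (-247 + (-11 + 2))*(((3 + 2) + 128)*(136 + 74)) = (-247 - 9)*((5 + 128)*210) = -34048*210 = -256*27930 = -7150080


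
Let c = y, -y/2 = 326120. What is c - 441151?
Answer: -1093391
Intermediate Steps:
y = -652240 (y = -2*326120 = -652240)
c = -652240
c - 441151 = -652240 - 441151 = -1093391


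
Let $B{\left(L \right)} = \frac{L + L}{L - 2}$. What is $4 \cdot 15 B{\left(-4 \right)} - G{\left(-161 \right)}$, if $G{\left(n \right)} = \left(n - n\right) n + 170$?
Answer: $-90$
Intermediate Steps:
$B{\left(L \right)} = \frac{2 L}{-2 + L}$
$G{\left(n \right)} = 170$ ($G{\left(n \right)} = 0 n + 170 = 0 + 170 = 170$)
$4 \cdot 15 B{\left(-4 \right)} - G{\left(-161 \right)} = 4 \cdot 15 \cdot 2 \left(-4\right) \frac{1}{-2 - 4} - 170 = 60 \cdot 2 \left(-4\right) \frac{1}{-6} - 170 = 60 \cdot 2 \left(-4\right) \left(- \frac{1}{6}\right) - 170 = 60 \cdot \frac{4}{3} - 170 = 80 - 170 = -90$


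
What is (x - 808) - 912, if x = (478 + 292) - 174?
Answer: -1124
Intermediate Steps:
x = 596 (x = 770 - 174 = 596)
(x - 808) - 912 = (596 - 808) - 912 = -212 - 912 = -1124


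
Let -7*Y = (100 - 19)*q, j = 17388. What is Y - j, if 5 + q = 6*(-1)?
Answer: -120825/7 ≈ -17261.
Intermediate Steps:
q = -11 (q = -5 + 6*(-1) = -5 - 6 = -11)
Y = 891/7 (Y = -(100 - 19)*(-11)/7 = -81*(-11)/7 = -⅐*(-891) = 891/7 ≈ 127.29)
Y - j = 891/7 - 1*17388 = 891/7 - 17388 = -120825/7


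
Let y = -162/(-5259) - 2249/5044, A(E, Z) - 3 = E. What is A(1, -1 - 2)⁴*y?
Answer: -18068288/170041 ≈ -106.26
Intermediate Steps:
A(E, Z) = 3 + E
y = -282317/680164 (y = -162*(-1/5259) - 2249*1/5044 = 54/1753 - 173/388 = -282317/680164 ≈ -0.41507)
A(1, -1 - 2)⁴*y = (3 + 1)⁴*(-282317/680164) = 4⁴*(-282317/680164) = 256*(-282317/680164) = -18068288/170041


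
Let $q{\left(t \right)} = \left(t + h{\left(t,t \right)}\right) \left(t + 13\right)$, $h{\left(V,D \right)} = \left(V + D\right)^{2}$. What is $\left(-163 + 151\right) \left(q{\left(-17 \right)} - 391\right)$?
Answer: $59364$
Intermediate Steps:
$h{\left(V,D \right)} = \left(D + V\right)^{2}$
$q{\left(t \right)} = \left(13 + t\right) \left(t + 4 t^{2}\right)$ ($q{\left(t \right)} = \left(t + \left(t + t\right)^{2}\right) \left(t + 13\right) = \left(t + \left(2 t\right)^{2}\right) \left(13 + t\right) = \left(t + 4 t^{2}\right) \left(13 + t\right) = \left(13 + t\right) \left(t + 4 t^{2}\right)$)
$\left(-163 + 151\right) \left(q{\left(-17 \right)} - 391\right) = \left(-163 + 151\right) \left(- 17 \left(13 + 4 \left(-17\right)^{2} + 53 \left(-17\right)\right) - 391\right) = - 12 \left(- 17 \left(13 + 4 \cdot 289 - 901\right) - 391\right) = - 12 \left(- 17 \left(13 + 1156 - 901\right) - 391\right) = - 12 \left(\left(-17\right) 268 - 391\right) = - 12 \left(-4556 - 391\right) = \left(-12\right) \left(-4947\right) = 59364$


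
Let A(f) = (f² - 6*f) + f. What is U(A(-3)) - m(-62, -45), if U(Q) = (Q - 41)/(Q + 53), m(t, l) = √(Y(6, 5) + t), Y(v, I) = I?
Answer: -17/77 - I*√57 ≈ -0.22078 - 7.5498*I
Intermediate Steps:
A(f) = f² - 5*f
m(t, l) = √(5 + t)
U(Q) = (-41 + Q)/(53 + Q)
U(A(-3)) - m(-62, -45) = (-41 - 3*(-5 - 3))/(53 - 3*(-5 - 3)) - √(5 - 62) = (-41 - 3*(-8))/(53 - 3*(-8)) - √(-57) = (-41 + 24)/(53 + 24) - I*√57 = -17/77 - I*√57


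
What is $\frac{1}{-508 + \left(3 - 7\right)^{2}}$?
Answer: $- \frac{1}{492} \approx -0.0020325$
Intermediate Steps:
$\frac{1}{-508 + \left(3 - 7\right)^{2}} = \frac{1}{-508 + \left(-4\right)^{2}} = \frac{1}{-508 + 16} = \frac{1}{-492} = - \frac{1}{492}$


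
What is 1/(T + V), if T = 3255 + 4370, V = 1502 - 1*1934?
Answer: 1/7193 ≈ 0.00013902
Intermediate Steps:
V = -432 (V = 1502 - 1934 = -432)
T = 7625
1/(T + V) = 1/(7625 - 432) = 1/7193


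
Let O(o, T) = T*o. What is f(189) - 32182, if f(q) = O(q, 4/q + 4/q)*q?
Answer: -30670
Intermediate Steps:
f(q) = 8*q (f(q) = ((4/q + 4/q)*q)*q = ((8/q)*q)*q = 8*q)
f(189) - 32182 = 8*189 - 32182 = 1512 - 32182 = -30670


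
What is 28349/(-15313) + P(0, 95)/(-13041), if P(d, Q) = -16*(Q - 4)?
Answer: -49629083/28528119 ≈ -1.7397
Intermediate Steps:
P(d, Q) = 64 - 16*Q (P(d, Q) = -16*(-4 + Q) = 64 - 16*Q)
28349/(-15313) + P(0, 95)/(-13041) = 28349/(-15313) + (64 - 16*95)/(-13041) = 28349*(-1/15313) + (64 - 1520)*(-1/13041) = -28349/15313 - 1456*(-1/13041) = -28349/15313 + 208/1863 = -49629083/28528119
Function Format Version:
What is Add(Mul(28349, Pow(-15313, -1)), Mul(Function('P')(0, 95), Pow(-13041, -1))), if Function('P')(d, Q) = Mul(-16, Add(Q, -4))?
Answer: Rational(-49629083, 28528119) ≈ -1.7397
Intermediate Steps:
Function('P')(d, Q) = Add(64, Mul(-16, Q)) (Function('P')(d, Q) = Mul(-16, Add(-4, Q)) = Add(64, Mul(-16, Q)))
Add(Mul(28349, Pow(-15313, -1)), Mul(Function('P')(0, 95), Pow(-13041, -1))) = Add(Mul(28349, Pow(-15313, -1)), Mul(Add(64, Mul(-16, 95)), Pow(-13041, -1))) = Add(Mul(28349, Rational(-1, 15313)), Mul(Add(64, -1520), Rational(-1, 13041))) = Add(Rational(-28349, 15313), Mul(-1456, Rational(-1, 13041))) = Add(Rational(-28349, 15313), Rational(208, 1863)) = Rational(-49629083, 28528119)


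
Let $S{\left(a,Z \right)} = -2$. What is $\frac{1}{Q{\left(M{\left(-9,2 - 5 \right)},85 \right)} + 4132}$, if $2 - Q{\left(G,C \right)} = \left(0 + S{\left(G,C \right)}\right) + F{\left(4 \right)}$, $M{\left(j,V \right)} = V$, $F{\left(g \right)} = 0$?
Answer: $\frac{1}{4136} \approx 0.00024178$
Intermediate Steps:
$Q{\left(G,C \right)} = 4$ ($Q{\left(G,C \right)} = 2 - \left(\left(0 - 2\right) + 0\right) = 2 - \left(-2 + 0\right) = 2 - -2 = 2 + 2 = 4$)
$\frac{1}{Q{\left(M{\left(-9,2 - 5 \right)},85 \right)} + 4132} = \frac{1}{4 + 4132} = \frac{1}{4136}$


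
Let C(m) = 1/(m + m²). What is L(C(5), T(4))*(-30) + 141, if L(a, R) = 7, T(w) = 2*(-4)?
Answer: -69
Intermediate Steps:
T(w) = -8
L(C(5), T(4))*(-30) + 141 = 7*(-30) + 141 = -210 + 141 = -69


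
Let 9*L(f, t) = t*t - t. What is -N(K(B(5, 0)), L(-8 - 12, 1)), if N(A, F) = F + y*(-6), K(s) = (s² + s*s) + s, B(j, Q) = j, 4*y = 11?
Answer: 33/2 ≈ 16.500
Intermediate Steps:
y = 11/4 (y = (¼)*11 = 11/4 ≈ 2.7500)
K(s) = s + 2*s² (K(s) = (s² + s²) + s = 2*s² + s = s + 2*s²)
L(f, t) = -t/9 + t²/9 (L(f, t) = (t*t - t)/9 = (t² - t)/9 = -t/9 + t²/9)
N(A, F) = -33/2 + F (N(A, F) = F + (11/4)*(-6) = F - 33/2 = -33/2 + F)
-N(K(B(5, 0)), L(-8 - 12, 1)) = -(-33/2 + (⅑)*1*(-1 + 1)) = -(-33/2 + (⅑)*1*0) = -(-33/2 + 0) = -1*(-33/2) = 33/2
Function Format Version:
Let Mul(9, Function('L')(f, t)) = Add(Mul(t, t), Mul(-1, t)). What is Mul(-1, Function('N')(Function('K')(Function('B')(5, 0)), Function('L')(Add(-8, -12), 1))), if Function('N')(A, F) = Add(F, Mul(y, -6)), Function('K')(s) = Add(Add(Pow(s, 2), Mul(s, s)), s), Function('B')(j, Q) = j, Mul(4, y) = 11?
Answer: Rational(33, 2) ≈ 16.500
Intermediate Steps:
y = Rational(11, 4) (y = Mul(Rational(1, 4), 11) = Rational(11, 4) ≈ 2.7500)
Function('K')(s) = Add(s, Mul(2, Pow(s, 2))) (Function('K')(s) = Add(Add(Pow(s, 2), Pow(s, 2)), s) = Add(Mul(2, Pow(s, 2)), s) = Add(s, Mul(2, Pow(s, 2))))
Function('L')(f, t) = Add(Mul(Rational(-1, 9), t), Mul(Rational(1, 9), Pow(t, 2))) (Function('L')(f, t) = Mul(Rational(1, 9), Add(Mul(t, t), Mul(-1, t))) = Mul(Rational(1, 9), Add(Pow(t, 2), Mul(-1, t))) = Add(Mul(Rational(-1, 9), t), Mul(Rational(1, 9), Pow(t, 2))))
Function('N')(A, F) = Add(Rational(-33, 2), F) (Function('N')(A, F) = Add(F, Mul(Rational(11, 4), -6)) = Add(F, Rational(-33, 2)) = Add(Rational(-33, 2), F))
Mul(-1, Function('N')(Function('K')(Function('B')(5, 0)), Function('L')(Add(-8, -12), 1))) = Mul(-1, Add(Rational(-33, 2), Mul(Rational(1, 9), 1, Add(-1, 1)))) = Mul(-1, Add(Rational(-33, 2), Mul(Rational(1, 9), 1, 0))) = Mul(-1, Add(Rational(-33, 2), 0)) = Mul(-1, Rational(-33, 2)) = Rational(33, 2)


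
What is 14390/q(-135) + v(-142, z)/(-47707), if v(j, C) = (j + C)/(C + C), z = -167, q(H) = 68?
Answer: 28661528101/135440173 ≈ 211.62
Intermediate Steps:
v(j, C) = (C + j)/(2*C) (v(j, C) = (C + j)/((2*C)) = (C + j)*(1/(2*C)) = (C + j)/(2*C))
14390/q(-135) + v(-142, z)/(-47707) = 14390/68 + ((½)*(-167 - 142)/(-167))/(-47707) = 14390*(1/68) + ((½)*(-1/167)*(-309))*(-1/47707) = 7195/34 + (309/334)*(-1/47707) = 7195/34 - 309/15934138 = 28661528101/135440173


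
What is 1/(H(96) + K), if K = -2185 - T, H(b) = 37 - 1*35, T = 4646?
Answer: -1/6829 ≈ -0.00014643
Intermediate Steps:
H(b) = 2 (H(b) = 37 - 35 = 2)
K = -6831 (K = -2185 - 1*4646 = -2185 - 4646 = -6831)
1/(H(96) + K) = 1/(2 - 6831) = 1/(-6829) = -1/6829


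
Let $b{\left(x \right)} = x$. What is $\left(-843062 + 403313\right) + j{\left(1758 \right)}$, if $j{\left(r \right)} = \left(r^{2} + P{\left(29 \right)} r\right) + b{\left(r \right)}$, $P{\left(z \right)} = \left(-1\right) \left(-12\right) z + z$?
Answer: $3315339$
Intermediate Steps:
$P{\left(z \right)} = 13 z$ ($P{\left(z \right)} = 12 z + z = 13 z$)
$j{\left(r \right)} = r^{2} + 378 r$ ($j{\left(r \right)} = \left(r^{2} + 13 \cdot 29 r\right) + r = \left(r^{2} + 377 r\right) + r = r^{2} + 378 r$)
$\left(-843062 + 403313\right) + j{\left(1758 \right)} = \left(-843062 + 403313\right) + 1758 \left(378 + 1758\right) = -439749 + 1758 \cdot 2136 = -439749 + 3755088 = 3315339$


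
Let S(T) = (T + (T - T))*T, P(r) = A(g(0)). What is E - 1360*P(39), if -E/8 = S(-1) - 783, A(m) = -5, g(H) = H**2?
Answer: 13056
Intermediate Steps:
P(r) = -5
S(T) = T**2 (S(T) = (T + 0)*T = T*T = T**2)
E = 6256 (E = -8*((-1)**2 - 783) = -8*(1 - 783) = -8*(-782) = 6256)
E - 1360*P(39) = 6256 - 1360*(-5) = 6256 + 6800 = 13056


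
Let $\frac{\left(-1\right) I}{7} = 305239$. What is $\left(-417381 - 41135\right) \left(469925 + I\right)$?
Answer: $764230625968$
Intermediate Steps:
$I = -2136673$ ($I = \left(-7\right) 305239 = -2136673$)
$\left(-417381 - 41135\right) \left(469925 + I\right) = \left(-417381 - 41135\right) \left(469925 - 2136673\right) = \left(-458516\right) \left(-1666748\right) = 764230625968$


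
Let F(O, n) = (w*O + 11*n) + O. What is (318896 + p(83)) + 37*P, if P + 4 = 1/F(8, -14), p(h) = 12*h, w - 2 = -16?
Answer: 82493915/258 ≈ 3.1974e+5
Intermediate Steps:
w = -14 (w = 2 - 16 = -14)
F(O, n) = -13*O + 11*n (F(O, n) = (-14*O + 11*n) + O = -13*O + 11*n)
P = -1033/258 (P = -4 + 1/(-13*8 + 11*(-14)) = -4 + 1/(-104 - 154) = -4 + 1/(-258) = -4 - 1/258 = -1033/258 ≈ -4.0039)
(318896 + p(83)) + 37*P = (318896 + 12*83) + 37*(-1033/258) = (318896 + 996) - 38221/258 = 319892 - 38221/258 = 82493915/258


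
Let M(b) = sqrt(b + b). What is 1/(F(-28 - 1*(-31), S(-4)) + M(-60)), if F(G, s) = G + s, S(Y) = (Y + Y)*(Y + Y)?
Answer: 67/4609 - 2*I*sqrt(30)/4609 ≈ 0.014537 - 0.0023768*I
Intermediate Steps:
S(Y) = 4*Y**2 (S(Y) = (2*Y)*(2*Y) = 4*Y**2)
M(b) = sqrt(2)*sqrt(b) (M(b) = sqrt(2*b) = sqrt(2)*sqrt(b))
1/(F(-28 - 1*(-31), S(-4)) + M(-60)) = 1/(((-28 - 1*(-31)) + 4*(-4)**2) + sqrt(2)*sqrt(-60)) = 1/(((-28 + 31) + 4*16) + sqrt(2)*(2*I*sqrt(15))) = 1/((3 + 64) + 2*I*sqrt(30)) = 1/(67 + 2*I*sqrt(30))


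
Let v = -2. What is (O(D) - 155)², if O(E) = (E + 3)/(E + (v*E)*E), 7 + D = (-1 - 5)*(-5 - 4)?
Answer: 459080778025/19105641 ≈ 24029.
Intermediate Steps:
D = 47 (D = -7 + (-1 - 5)*(-5 - 4) = -7 - 6*(-9) = -7 + 54 = 47)
O(E) = (3 + E)/(E - 2*E²) (O(E) = (E + 3)/(E + (-2*E)*E) = (3 + E)/(E - 2*E²))
(O(D) - 155)² = ((3 + 47)/(47*(1 - 2*47)) - 155)² = ((1/47)*50/(1 - 94) - 155)² = ((1/47)*50/(-93) - 155)² = ((1/47)*(-1/93)*50 - 155)² = (-50/4371 - 155)² = (-677555/4371)² = 459080778025/19105641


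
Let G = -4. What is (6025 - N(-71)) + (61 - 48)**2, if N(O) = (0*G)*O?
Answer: 6194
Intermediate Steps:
N(O) = 0 (N(O) = (0*(-4))*O = 0*O = 0)
(6025 - N(-71)) + (61 - 48)**2 = (6025 - 1*0) + (61 - 48)**2 = (6025 + 0) + 13**2 = 6025 + 169 = 6194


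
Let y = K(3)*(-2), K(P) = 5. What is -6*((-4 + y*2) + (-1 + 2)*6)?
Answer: 108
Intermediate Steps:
y = -10 (y = 5*(-2) = -10)
-6*((-4 + y*2) + (-1 + 2)*6) = -6*((-4 - 10*2) + (-1 + 2)*6) = -6*((-4 - 20) + 1*6) = -6*(-24 + 6) = -6*(-18) = 108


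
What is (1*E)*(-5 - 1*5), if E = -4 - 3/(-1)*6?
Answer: -140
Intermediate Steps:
E = 14 (E = -4 - 3*(-1)*6 = -4 + 3*6 = -4 + 18 = 14)
(1*E)*(-5 - 1*5) = (1*14)*(-5 - 1*5) = 14*(-5 - 5) = 14*(-10) = -140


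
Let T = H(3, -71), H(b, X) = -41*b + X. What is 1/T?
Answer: -1/194 ≈ -0.0051546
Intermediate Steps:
H(b, X) = X - 41*b
T = -194 (T = -71 - 41*3 = -71 - 123 = -194)
1/T = 1/(-194) = -1/194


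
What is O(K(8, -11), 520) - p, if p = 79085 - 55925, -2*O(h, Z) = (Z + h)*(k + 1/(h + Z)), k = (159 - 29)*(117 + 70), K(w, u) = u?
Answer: -12420111/2 ≈ -6.2101e+6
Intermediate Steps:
k = 24310 (k = 130*187 = 24310)
O(h, Z) = -(24310 + 1/(Z + h))*(Z + h)/2 (O(h, Z) = -(Z + h)*(24310 + 1/(h + Z))/2 = -(Z + h)*(24310 + 1/(Z + h))/2 = -(24310 + 1/(Z + h))*(Z + h)/2)
p = 23160
O(K(8, -11), 520) - p = (-½ - 12155*520 - 12155*(-11)) - 1*23160 = (-½ - 6320600 + 133705) - 23160 = -12373791/2 - 23160 = -12420111/2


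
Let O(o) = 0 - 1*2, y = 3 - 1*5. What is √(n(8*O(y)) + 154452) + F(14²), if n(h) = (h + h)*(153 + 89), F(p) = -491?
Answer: -491 + 2*√36677 ≈ -107.98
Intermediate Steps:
y = -2 (y = 3 - 5 = -2)
O(o) = -2 (O(o) = 0 - 2 = -2)
n(h) = 484*h (n(h) = (2*h)*242 = 484*h)
√(n(8*O(y)) + 154452) + F(14²) = √(484*(8*(-2)) + 154452) - 491 = √(484*(-16) + 154452) - 491 = √(-7744 + 154452) - 491 = √146708 - 491 = 2*√36677 - 491 = -491 + 2*√36677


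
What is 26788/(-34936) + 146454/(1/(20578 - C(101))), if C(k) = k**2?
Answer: 13273524075275/8734 ≈ 1.5198e+9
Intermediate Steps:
26788/(-34936) + 146454/(1/(20578 - C(101))) = 26788/(-34936) + 146454/(1/(20578 - 1*101**2)) = 26788*(-1/34936) + 146454/(1/(20578 - 1*10201)) = -6697/8734 + 146454/(1/(20578 - 10201)) = -6697/8734 + 146454/(1/10377) = -6697/8734 + 146454*10377 = -6697/8734 + 1519753158 = 13273524075275/8734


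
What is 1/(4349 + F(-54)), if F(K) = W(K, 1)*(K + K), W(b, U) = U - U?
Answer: 1/4349 ≈ 0.00022994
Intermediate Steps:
W(b, U) = 0
F(K) = 0 (F(K) = 0*(K + K) = 0*(2*K) = 0)
1/(4349 + F(-54)) = 1/(4349 + 0) = 1/4349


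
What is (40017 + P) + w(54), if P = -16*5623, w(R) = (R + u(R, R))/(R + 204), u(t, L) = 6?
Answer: -2147883/43 ≈ -49951.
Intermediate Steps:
w(R) = (6 + R)/(204 + R) (w(R) = (R + 6)/(R + 204) = (6 + R)/(204 + R))
P = -89968
(40017 + P) + w(54) = (40017 - 89968) + (6 + 54)/(204 + 54) = -49951 + 60/258 = -49951 + (1/258)*60 = -49951 + 10/43 = -2147883/43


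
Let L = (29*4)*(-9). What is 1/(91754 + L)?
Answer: 1/90710 ≈ 1.1024e-5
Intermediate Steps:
L = -1044 (L = 116*(-9) = -1044)
1/(91754 + L) = 1/(91754 - 1044) = 1/90710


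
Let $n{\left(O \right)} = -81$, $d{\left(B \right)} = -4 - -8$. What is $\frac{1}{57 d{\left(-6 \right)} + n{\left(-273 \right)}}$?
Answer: $\frac{1}{147} \approx 0.0068027$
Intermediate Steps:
$d{\left(B \right)} = 4$ ($d{\left(B \right)} = -4 + 8 = 4$)
$\frac{1}{57 d{\left(-6 \right)} + n{\left(-273 \right)}} = \frac{1}{57 \cdot 4 - 81} = \frac{1}{228 - 81} = \frac{1}{147}$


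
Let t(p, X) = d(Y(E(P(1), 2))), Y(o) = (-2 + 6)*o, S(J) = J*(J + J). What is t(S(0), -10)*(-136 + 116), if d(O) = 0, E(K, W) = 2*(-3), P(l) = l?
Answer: 0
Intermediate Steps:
S(J) = 2*J² (S(J) = J*(2*J) = 2*J²)
E(K, W) = -6
Y(o) = 4*o
t(p, X) = 0
t(S(0), -10)*(-136 + 116) = 0*(-136 + 116) = 0*(-20) = 0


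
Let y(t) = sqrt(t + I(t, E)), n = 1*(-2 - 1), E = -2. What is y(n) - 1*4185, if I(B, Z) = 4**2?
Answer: -4185 + sqrt(13) ≈ -4181.4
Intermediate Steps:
I(B, Z) = 16
n = -3 (n = 1*(-3) = -3)
y(t) = sqrt(16 + t) (y(t) = sqrt(t + 16) = sqrt(16 + t))
y(n) - 1*4185 = sqrt(16 - 3) - 1*4185 = sqrt(13) - 4185 = -4185 + sqrt(13)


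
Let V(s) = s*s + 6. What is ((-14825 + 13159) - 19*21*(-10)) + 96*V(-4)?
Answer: 4436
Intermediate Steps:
V(s) = 6 + s² (V(s) = s² + 6 = 6 + s²)
((-14825 + 13159) - 19*21*(-10)) + 96*V(-4) = ((-14825 + 13159) - 19*21*(-10)) + 96*(6 + (-4)²) = (-1666 - 399*(-10)) + 96*(6 + 16) = (-1666 + 3990) + 96*22 = 2324 + 2112 = 4436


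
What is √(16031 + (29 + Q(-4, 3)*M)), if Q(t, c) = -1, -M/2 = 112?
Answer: 2*√4071 ≈ 127.61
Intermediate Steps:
M = -224 (M = -2*112 = -224)
√(16031 + (29 + Q(-4, 3)*M)) = √(16031 + (29 - 1*(-224))) = √(16031 + (29 + 224)) = √(16031 + 253) = √16284 = 2*√4071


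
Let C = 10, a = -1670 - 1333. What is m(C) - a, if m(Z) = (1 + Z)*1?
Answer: 3014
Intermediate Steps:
a = -3003
m(Z) = 1 + Z
m(C) - a = (1 + 10) - 1*(-3003) = 11 + 3003 = 3014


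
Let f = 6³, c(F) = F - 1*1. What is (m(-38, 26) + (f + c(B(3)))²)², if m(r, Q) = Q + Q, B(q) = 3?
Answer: 2263475776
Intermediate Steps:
m(r, Q) = 2*Q
c(F) = -1 + F (c(F) = F - 1 = -1 + F)
f = 216
(m(-38, 26) + (f + c(B(3)))²)² = (2*26 + (216 + (-1 + 3))²)² = (52 + (216 + 2)²)² = (52 + 218²)² = (52 + 47524)² = 47576² = 2263475776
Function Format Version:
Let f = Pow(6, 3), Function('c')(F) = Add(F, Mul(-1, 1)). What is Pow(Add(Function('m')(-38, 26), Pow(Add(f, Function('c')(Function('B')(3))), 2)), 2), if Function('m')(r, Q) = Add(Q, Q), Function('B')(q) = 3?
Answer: 2263475776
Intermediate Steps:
Function('m')(r, Q) = Mul(2, Q)
Function('c')(F) = Add(-1, F) (Function('c')(F) = Add(F, -1) = Add(-1, F))
f = 216
Pow(Add(Function('m')(-38, 26), Pow(Add(f, Function('c')(Function('B')(3))), 2)), 2) = Pow(Add(Mul(2, 26), Pow(Add(216, Add(-1, 3)), 2)), 2) = Pow(Add(52, Pow(Add(216, 2), 2)), 2) = Pow(Add(52, Pow(218, 2)), 2) = Pow(Add(52, 47524), 2) = Pow(47576, 2) = 2263475776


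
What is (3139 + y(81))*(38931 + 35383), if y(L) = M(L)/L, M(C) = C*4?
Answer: 233568902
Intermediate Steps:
M(C) = 4*C
y(L) = 4 (y(L) = (4*L)/L = 4)
(3139 + y(81))*(38931 + 35383) = (3139 + 4)*(38931 + 35383) = 3143*74314 = 233568902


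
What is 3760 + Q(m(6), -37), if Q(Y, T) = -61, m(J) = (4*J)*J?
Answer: 3699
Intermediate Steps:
m(J) = 4*J**2
3760 + Q(m(6), -37) = 3760 - 61 = 3699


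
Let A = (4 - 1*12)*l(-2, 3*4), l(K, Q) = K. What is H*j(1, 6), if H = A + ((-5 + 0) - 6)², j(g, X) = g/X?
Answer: 137/6 ≈ 22.833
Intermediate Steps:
A = 16 (A = (4 - 1*12)*(-2) = (4 - 12)*(-2) = -8*(-2) = 16)
H = 137 (H = 16 + ((-5 + 0) - 6)² = 16 + (-5 - 6)² = 16 + (-11)² = 16 + 121 = 137)
H*j(1, 6) = 137*(1/6) = 137*(1*(⅙)) = 137*(⅙) = 137/6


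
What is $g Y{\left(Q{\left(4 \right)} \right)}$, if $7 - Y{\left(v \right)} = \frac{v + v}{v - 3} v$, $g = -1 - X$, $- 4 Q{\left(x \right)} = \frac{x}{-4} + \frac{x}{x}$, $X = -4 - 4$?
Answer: $49$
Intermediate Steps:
$X = -8$ ($X = -4 - 4 = -8$)
$Q{\left(x \right)} = - \frac{1}{4} + \frac{x}{16}$ ($Q{\left(x \right)} = - \frac{\frac{x}{-4} + \frac{x}{x}}{4} = - \frac{x \left(- \frac{1}{4}\right) + 1}{4} = - \frac{- \frac{x}{4} + 1}{4} = - \frac{1 - \frac{x}{4}}{4} = - \frac{1}{4} + \frac{x}{16}$)
$g = 7$ ($g = -1 - -8 = -1 + 8 = 7$)
$Y{\left(v \right)} = 7 - \frac{2 v^{2}}{-3 + v}$ ($Y{\left(v \right)} = 7 - \frac{v + v}{v - 3} v = 7 - \frac{2 v}{-3 + v} v = 7 - \frac{2 v^{2}}{-3 + v}$)
$g Y{\left(Q{\left(4 \right)} \right)} = 7 \frac{-21 - 2 \left(- \frac{1}{4} + \frac{1}{16} \cdot 4\right)^{2} + 7 \left(- \frac{1}{4} + \frac{1}{16} \cdot 4\right)}{-3 + \left(- \frac{1}{4} + \frac{1}{16} \cdot 4\right)} = 7 \frac{-21 - 2 \left(- \frac{1}{4} + \frac{1}{4}\right)^{2} + 7 \left(- \frac{1}{4} + \frac{1}{4}\right)}{-3 + \left(- \frac{1}{4} + \frac{1}{4}\right)} = 7 \frac{-21 - 2 \cdot 0^{2} + 7 \cdot 0}{-3 + 0} = 7 \frac{-21 - 0 + 0}{-3} = 7 \left(- \frac{-21 + 0 + 0}{3}\right) = 7 \left(\left(- \frac{1}{3}\right) \left(-21\right)\right) = 7 \cdot 7 = 49$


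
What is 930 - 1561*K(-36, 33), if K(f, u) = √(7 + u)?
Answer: 930 - 3122*√10 ≈ -8942.6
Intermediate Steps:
930 - 1561*K(-36, 33) = 930 - 1561*√(7 + 33) = 930 - 3122*√10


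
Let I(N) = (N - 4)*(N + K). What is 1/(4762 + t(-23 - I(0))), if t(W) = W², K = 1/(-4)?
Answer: 1/5338 ≈ 0.00018734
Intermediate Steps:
K = -¼ ≈ -0.25000
I(N) = (-4 + N)*(-¼ + N) (I(N) = (N - 4)*(N - ¼) = (-4 + N)*(-¼ + N))
1/(4762 + t(-23 - I(0))) = 1/(4762 + (-23 - (1 + 0² - 17/4*0))²) = 1/(4762 + (-23 - (1 + 0 + 0))²) = 1/(4762 + (-23 - 1*1)²) = 1/(4762 + (-23 - 1)²) = 1/(4762 + (-24)²) = 1/(4762 + 576) = 1/5338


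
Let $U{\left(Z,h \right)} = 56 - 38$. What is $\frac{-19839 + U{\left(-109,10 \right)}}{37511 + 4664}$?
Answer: $- \frac{19821}{42175} \approx -0.46997$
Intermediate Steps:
$U{\left(Z,h \right)} = 18$
$\frac{-19839 + U{\left(-109,10 \right)}}{37511 + 4664} = \frac{-19839 + 18}{37511 + 4664} = - \frac{19821}{42175}$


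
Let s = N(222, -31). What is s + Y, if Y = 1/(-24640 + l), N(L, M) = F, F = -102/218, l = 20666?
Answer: -202783/433166 ≈ -0.46814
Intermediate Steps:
F = -51/109 (F = -102*1/218 = -51/109 ≈ -0.46789)
N(L, M) = -51/109
s = -51/109 ≈ -0.46789
Y = -1/3974 (Y = 1/(-24640 + 20666) = 1/(-3974) = -1/3974 ≈ -0.00025164)
s + Y = -51/109 - 1/3974 = -202783/433166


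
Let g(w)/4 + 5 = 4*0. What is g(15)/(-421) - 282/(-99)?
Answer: 40234/13893 ≈ 2.8960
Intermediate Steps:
g(w) = -20 (g(w) = -20 + 4*(4*0) = -20 + 4*0 = -20 + 0 = -20)
g(15)/(-421) - 282/(-99) = -20/(-421) - 282/(-99) = -20*(-1/421) - 282*(-1/99) = 20/421 + 94/33 = 40234/13893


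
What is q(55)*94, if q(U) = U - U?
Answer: 0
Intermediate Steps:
q(U) = 0
q(55)*94 = 0*94 = 0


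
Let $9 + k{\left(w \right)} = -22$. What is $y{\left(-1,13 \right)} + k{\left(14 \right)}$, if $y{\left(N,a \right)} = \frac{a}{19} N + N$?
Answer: $- \frac{621}{19} \approx -32.684$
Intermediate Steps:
$y{\left(N,a \right)} = N + \frac{N a}{19}$ ($y{\left(N,a \right)} = a \frac{1}{19} N + N = \frac{a}{19} N + N = \frac{N a}{19} + N = N + \frac{N a}{19}$)
$k{\left(w \right)} = -31$ ($k{\left(w \right)} = -9 - 22 = -31$)
$y{\left(-1,13 \right)} + k{\left(14 \right)} = \frac{1}{19} \left(-1\right) \left(19 + 13\right) - 31 = \frac{1}{19} \left(-1\right) 32 - 31 = - \frac{32}{19} - 31 = - \frac{621}{19}$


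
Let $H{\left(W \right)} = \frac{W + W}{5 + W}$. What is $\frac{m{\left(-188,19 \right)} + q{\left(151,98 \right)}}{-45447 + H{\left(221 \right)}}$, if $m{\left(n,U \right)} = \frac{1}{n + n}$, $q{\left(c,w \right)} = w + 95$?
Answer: $- \frac{8200071}{1930869040} \approx -0.0042468$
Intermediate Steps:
$H{\left(W \right)} = \frac{2 W}{5 + W}$
$q{\left(c,w \right)} = 95 + w$
$m{\left(n,U \right)} = \frac{1}{2 n}$
$\frac{m{\left(-188,19 \right)} + q{\left(151,98 \right)}}{-45447 + H{\left(221 \right)}} = \frac{\frac{1}{2 \left(-188\right)} + \left(95 + 98\right)}{-45447 + 2 \cdot 221 \frac{1}{5 + 221}} = \frac{\frac{1}{2} \left(- \frac{1}{188}\right) + 193}{-45447 + 2 \cdot 221 \cdot \frac{1}{226}} = \frac{- \frac{1}{376} + 193}{-45447 + 2 \cdot 221 \cdot \frac{1}{226}} = \frac{72567}{376 \left(-45447 + \frac{221}{113}\right)} = \frac{72567}{376 \left(- \frac{5135290}{113}\right)} = \frac{72567}{376} \left(- \frac{113}{5135290}\right) = - \frac{8200071}{1930869040}$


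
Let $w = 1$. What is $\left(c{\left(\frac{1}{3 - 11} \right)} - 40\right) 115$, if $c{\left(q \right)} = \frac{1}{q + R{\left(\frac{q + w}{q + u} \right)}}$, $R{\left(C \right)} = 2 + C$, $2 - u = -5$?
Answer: $- \frac{4002000}{881} \approx -4542.6$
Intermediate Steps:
$u = 7$ ($u = 2 - -5 = 2 + 5 = 7$)
$c{\left(q \right)} = \frac{1}{2 + q + \frac{1 + q}{7 + q}}$ ($c{\left(q \right)} = \frac{1}{q + \left(2 + \frac{q + 1}{q + 7}\right)} = \frac{1}{q + \left(2 + \frac{1 + q}{7 + q}\right)} = \frac{1}{2 + q + \frac{1 + q}{7 + q}}$)
$\left(c{\left(\frac{1}{3 - 11} \right)} - 40\right) 115 = \left(\frac{7 + \frac{1}{3 - 11}}{15 + \left(\frac{1}{3 - 11}\right)^{2} + \frac{10}{3 - 11}} - 40\right) 115 = \left(\frac{7 + \frac{1}{-8}}{15 + \left(\frac{1}{-8}\right)^{2} + \frac{10}{-8}} - 40\right) 115 = \left(\frac{7 - \frac{1}{8}}{15 + \left(- \frac{1}{8}\right)^{2} + 10 \left(- \frac{1}{8}\right)} - 40\right) 115 = \left(\frac{1}{15 + \frac{1}{64} - \frac{5}{4}} \cdot \frac{55}{8} - 40\right) 115 = \left(\frac{1}{\frac{881}{64}} \cdot \frac{55}{8} - 40\right) 115 = \left(\frac{64}{881} \cdot \frac{55}{8} - 40\right) 115 = \left(\frac{440}{881} - 40\right) 115 = \left(- \frac{34800}{881}\right) 115 = - \frac{4002000}{881}$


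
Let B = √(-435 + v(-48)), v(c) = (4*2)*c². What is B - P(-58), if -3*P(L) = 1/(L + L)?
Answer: -1/348 + √17997 ≈ 134.15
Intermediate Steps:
v(c) = 8*c²
B = √17997 (B = √(-435 + 8*(-48)²) = √(-435 + 8*2304) = √(-435 + 18432) = √17997 ≈ 134.15)
P(L) = -1/(6*L) (P(L) = -1/(3*(L + L)) = -1/(2*L)/3 = -1/(6*L))
B - P(-58) = √17997 - (-1)/(6*(-58)) = √17997 - (-1)*(-1)/(6*58) = √17997 - 1*1/348 = √17997 - 1/348 = -1/348 + √17997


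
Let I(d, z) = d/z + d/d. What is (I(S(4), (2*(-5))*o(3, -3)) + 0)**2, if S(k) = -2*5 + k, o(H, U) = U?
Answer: 16/25 ≈ 0.64000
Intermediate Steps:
S(k) = -10 + k
I(d, z) = 1 + d/z (I(d, z) = d/z + 1 = 1 + d/z)
(I(S(4), (2*(-5))*o(3, -3)) + 0)**2 = (((-10 + 4) + (2*(-5))*(-3))/(((2*(-5))*(-3))) + 0)**2 = ((-6 - 10*(-3))/((-10*(-3))) + 0)**2 = ((-6 + 30)/30 + 0)**2 = ((1/30)*24 + 0)**2 = (4/5 + 0)**2 = (4/5)**2 = 16/25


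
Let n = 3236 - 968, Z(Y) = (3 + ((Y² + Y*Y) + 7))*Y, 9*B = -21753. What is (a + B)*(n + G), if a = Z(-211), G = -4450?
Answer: 41004992798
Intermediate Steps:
B = -2417 (B = (⅑)*(-21753) = -2417)
Z(Y) = Y*(10 + 2*Y²) (Z(Y) = (3 + ((Y² + Y²) + 7))*Y = (3 + (2*Y² + 7))*Y = (3 + (7 + 2*Y²))*Y = (10 + 2*Y²)*Y = Y*(10 + 2*Y²))
n = 2268
a = -18789972 (a = 2*(-211)*(5 + (-211)²) = 2*(-211)*(5 + 44521) = 2*(-211)*44526 = -18789972)
(a + B)*(n + G) = (-18789972 - 2417)*(2268 - 4450) = -18792389*(-2182) = 41004992798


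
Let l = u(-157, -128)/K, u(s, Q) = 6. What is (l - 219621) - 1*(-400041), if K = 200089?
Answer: 36100057386/200089 ≈ 1.8042e+5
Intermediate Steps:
l = 6/200089 ≈ 2.9987e-5
(l - 219621) - 1*(-400041) = (6/200089 - 219621) - 1*(-400041) = -43943746263/200089 + 400041 = 36100057386/200089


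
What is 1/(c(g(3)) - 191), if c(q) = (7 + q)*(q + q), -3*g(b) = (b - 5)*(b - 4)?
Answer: -9/1795 ≈ -0.0050139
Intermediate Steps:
g(b) = -(-5 + b)*(-4 + b)/3 (g(b) = -(b - 5)*(b - 4)/3 = -(-5 + b)*(-4 + b)/3)
c(q) = 2*q*(7 + q) (c(q) = (7 + q)*(2*q) = 2*q*(7 + q))
1/(c(g(3)) - 191) = 1/(2*(-20/3 + 3*3 - 1/3*3**2)*(7 + (-20/3 + 3*3 - 1/3*3**2)) - 191) = 1/(2*(-20/3 + 9 - 1/3*9)*(7 + (-20/3 + 9 - 1/3*9)) - 191) = 1/(2*(-20/3 + 9 - 3)*(7 + (-20/3 + 9 - 3)) - 191) = 1/(2*(-2/3)*(7 - 2/3) - 191) = 1/(2*(-2/3)*(19/3) - 191) = 1/(-76/9 - 191) = 1/(-1795/9) = -9/1795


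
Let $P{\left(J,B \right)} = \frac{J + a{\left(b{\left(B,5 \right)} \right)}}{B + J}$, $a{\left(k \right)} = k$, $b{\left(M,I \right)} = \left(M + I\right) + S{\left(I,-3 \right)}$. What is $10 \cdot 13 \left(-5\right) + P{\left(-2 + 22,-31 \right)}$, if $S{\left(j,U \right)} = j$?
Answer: $- \frac{7149}{11} \approx -649.91$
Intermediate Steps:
$b{\left(M,I \right)} = M + 2 I$ ($b{\left(M,I \right)} = \left(M + I\right) + I = \left(I + M\right) + I = M + 2 I$)
$P{\left(J,B \right)} = \frac{10 + B + J}{B + J}$ ($P{\left(J,B \right)} = \frac{J + \left(B + 2 \cdot 5\right)}{B + J} = \frac{J + \left(B + 10\right)}{B + J} = \frac{J + \left(10 + B\right)}{B + J} = \frac{10 + B + J}{B + J}$)
$10 \cdot 13 \left(-5\right) + P{\left(-2 + 22,-31 \right)} = 10 \cdot 13 \left(-5\right) + \frac{10 - 31 + \left(-2 + 22\right)}{-31 + \left(-2 + 22\right)} = 130 \left(-5\right) + \frac{10 - 31 + 20}{-31 + 20} = -650 + \frac{1}{-11} \left(-1\right) = -650 - - \frac{1}{11} = -650 + \frac{1}{11} = - \frac{7149}{11}$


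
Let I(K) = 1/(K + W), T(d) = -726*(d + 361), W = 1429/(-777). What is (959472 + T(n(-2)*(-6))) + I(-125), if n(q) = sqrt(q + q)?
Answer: 68730179067/98554 + 8712*I ≈ 6.9739e+5 + 8712.0*I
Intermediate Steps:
n(q) = sqrt(2)*sqrt(q) (n(q) = sqrt(2*q) = sqrt(2)*sqrt(q))
W = -1429/777 (W = 1429*(-1/777) = -1429/777 ≈ -1.8391)
T(d) = -262086 - 726*d (T(d) = -726*(361 + d) = -262086 - 726*d)
I(K) = 1/(-1429/777 + K) (I(K) = 1/(K - 1429/777) = 1/(-1429/777 + K))
(959472 + T(n(-2)*(-6))) + I(-125) = (959472 + (-262086 - 726*sqrt(2)*sqrt(-2)*(-6))) + 777/(-1429 + 777*(-125)) = (959472 + (-262086 - 726*sqrt(2)*(I*sqrt(2))*(-6))) + 777/(-1429 - 97125) = (959472 + (-262086 - 726*2*I*(-6))) + 777/(-98554) = (959472 + (-262086 - (-8712)*I)) + 777*(-1/98554) = (959472 + (-262086 + 8712*I)) - 777/98554 = (697386 + 8712*I) - 777/98554 = 68730179067/98554 + 8712*I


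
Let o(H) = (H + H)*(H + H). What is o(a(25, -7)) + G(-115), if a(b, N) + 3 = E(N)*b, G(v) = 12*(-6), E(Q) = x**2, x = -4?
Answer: 630364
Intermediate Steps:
E(Q) = 16 (E(Q) = (-4)**2 = 16)
G(v) = -72
a(b, N) = -3 + 16*b
o(H) = 4*H**2 (o(H) = (2*H)*(2*H) = 4*H**2)
o(a(25, -7)) + G(-115) = 4*(-3 + 16*25)**2 - 72 = 4*(-3 + 400)**2 - 72 = 4*397**2 - 72 = 4*157609 - 72 = 630436 - 72 = 630364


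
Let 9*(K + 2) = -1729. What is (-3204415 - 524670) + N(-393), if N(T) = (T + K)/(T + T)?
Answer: -13189771003/3537 ≈ -3.7291e+6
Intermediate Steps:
K = -1747/9 (K = -2 + (1/9)*(-1729) = -2 - 1729/9 = -1747/9 ≈ -194.11)
N(T) = (-1747/9 + T)/(2*T) (N(T) = (T - 1747/9)/(T + T) = (-1747/9 + T)/((2*T)) = (-1747/9 + T)*(1/(2*T)) = (-1747/9 + T)/(2*T))
(-3204415 - 524670) + N(-393) = (-3204415 - 524670) + (1/18)*(-1747 + 9*(-393))/(-393) = -3729085 + (1/18)*(-1/393)*(-1747 - 3537) = -3729085 + (1/18)*(-1/393)*(-5284) = -3729085 + 2642/3537 = -13189771003/3537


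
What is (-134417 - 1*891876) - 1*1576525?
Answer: -2602818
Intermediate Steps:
(-134417 - 1*891876) - 1*1576525 = (-134417 - 891876) - 1576525 = -1026293 - 1576525 = -2602818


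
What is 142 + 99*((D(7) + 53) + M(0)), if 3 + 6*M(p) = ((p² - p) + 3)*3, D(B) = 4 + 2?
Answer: 6082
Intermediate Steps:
D(B) = 6
M(p) = 1 + p²/2 - p/2 (M(p) = -½ + (((p² - p) + 3)*3)/6 = -½ + ((3 + p² - p)*3)/6 = -½ + (9 - 3*p + 3*p²)/6 = -½ + (3/2 + p²/2 - p/2) = 1 + p²/2 - p/2)
142 + 99*((D(7) + 53) + M(0)) = 142 + 99*((6 + 53) + (1 + (½)*0² - ½*0)) = 142 + 99*(59 + (1 + (½)*0 + 0)) = 142 + 99*(59 + (1 + 0 + 0)) = 142 + 99*(59 + 1) = 142 + 99*60 = 142 + 5940 = 6082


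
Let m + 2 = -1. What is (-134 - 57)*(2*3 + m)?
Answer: -573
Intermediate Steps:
m = -3 (m = -2 - 1 = -3)
(-134 - 57)*(2*3 + m) = (-134 - 57)*(2*3 - 3) = -191*(6 - 3) = -191*3 = -573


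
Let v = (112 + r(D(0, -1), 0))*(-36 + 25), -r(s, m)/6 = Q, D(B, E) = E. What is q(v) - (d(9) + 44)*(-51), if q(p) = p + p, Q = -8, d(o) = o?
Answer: -817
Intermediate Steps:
r(s, m) = 48 (r(s, m) = -6*(-8) = 48)
v = -1760 (v = (112 + 48)*(-36 + 25) = 160*(-11) = -1760)
q(p) = 2*p
q(v) - (d(9) + 44)*(-51) = 2*(-1760) - (9 + 44)*(-51) = -3520 - 53*(-51) = -3520 - 1*(-2703) = -3520 + 2703 = -817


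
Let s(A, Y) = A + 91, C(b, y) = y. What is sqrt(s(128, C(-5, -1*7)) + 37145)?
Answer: 2*sqrt(9341) ≈ 193.30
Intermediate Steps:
s(A, Y) = 91 + A
sqrt(s(128, C(-5, -1*7)) + 37145) = sqrt((91 + 128) + 37145) = sqrt(219 + 37145) = sqrt(37364) = 2*sqrt(9341)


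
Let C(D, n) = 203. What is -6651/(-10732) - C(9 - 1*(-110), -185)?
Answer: -2171945/10732 ≈ -202.38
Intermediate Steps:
-6651/(-10732) - C(9 - 1*(-110), -185) = -6651/(-10732) - 1*203 = -6651*(-1/10732) - 203 = 6651/10732 - 203 = -2171945/10732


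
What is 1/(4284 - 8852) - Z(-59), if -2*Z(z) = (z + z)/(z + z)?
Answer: 2283/4568 ≈ 0.49978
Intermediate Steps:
Z(z) = -1/2 (Z(z) = -(z + z)/(2*(z + z)) = -2*z/(2*(2*z)) = -2*z*1/(2*z)/2 = -1/2*1 = -1/2)
1/(4284 - 8852) - Z(-59) = 1/(4284 - 8852) - 1*(-1/2) = 1/(-4568) + 1/2 = -1/4568 + 1/2 = 2283/4568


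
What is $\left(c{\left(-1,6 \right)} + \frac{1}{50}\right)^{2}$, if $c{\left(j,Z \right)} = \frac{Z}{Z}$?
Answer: $\frac{2601}{2500} \approx 1.0404$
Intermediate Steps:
$c{\left(j,Z \right)} = 1$
$\left(c{\left(-1,6 \right)} + \frac{1}{50}\right)^{2} = \left(1 + \frac{1}{50}\right)^{2} = \left(\frac{51}{50}\right)^{2} = \frac{2601}{2500}$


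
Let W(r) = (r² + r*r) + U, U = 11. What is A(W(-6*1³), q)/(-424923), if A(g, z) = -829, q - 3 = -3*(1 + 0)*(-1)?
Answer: 829/424923 ≈ 0.0019509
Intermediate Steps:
W(r) = 11 + 2*r² (W(r) = (r² + r*r) + 11 = (r² + r²) + 11 = 2*r² + 11 = 11 + 2*r²)
q = 6 (q = 3 - 3*(1 + 0)*(-1) = 3 - 3*1*(-1) = 3 - 3*(-1) = 3 + 3 = 6)
A(W(-6*1³), q)/(-424923) = -829/(-424923) = -829*(-1/424923) = 829/424923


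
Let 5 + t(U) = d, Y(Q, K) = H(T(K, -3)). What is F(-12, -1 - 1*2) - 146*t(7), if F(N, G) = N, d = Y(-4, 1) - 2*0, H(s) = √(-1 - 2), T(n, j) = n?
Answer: 718 - 146*I*√3 ≈ 718.0 - 252.88*I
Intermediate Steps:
H(s) = I*√3 (H(s) = √(-3) = I*√3)
Y(Q, K) = I*√3
d = I*√3 (d = I*√3 - 2*0 = I*√3 + 0 = I*√3 ≈ 1.732*I)
t(U) = -5 + I*√3
F(-12, -1 - 1*2) - 146*t(7) = -12 - 146*(-5 + I*√3) = -12 + (730 - 146*I*√3) = 718 - 146*I*√3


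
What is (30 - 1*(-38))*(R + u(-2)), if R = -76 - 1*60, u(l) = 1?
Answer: -9180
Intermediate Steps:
R = -136 (R = -76 - 60 = -136)
(30 - 1*(-38))*(R + u(-2)) = (30 - 1*(-38))*(-136 + 1) = (30 + 38)*(-135) = 68*(-135) = -9180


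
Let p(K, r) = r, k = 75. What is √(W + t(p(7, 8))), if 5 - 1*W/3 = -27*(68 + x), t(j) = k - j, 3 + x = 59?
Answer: √10126 ≈ 100.63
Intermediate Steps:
x = 56 (x = -3 + 59 = 56)
t(j) = 75 - j
W = 10059 (W = 15 - (-81)*(68 + 56) = 15 - (-81)*124 = 15 - 3*(-3348) = 15 + 10044 = 10059)
√(W + t(p(7, 8))) = √(10059 + (75 - 1*8)) = √(10059 + (75 - 8)) = √(10059 + 67) = √10126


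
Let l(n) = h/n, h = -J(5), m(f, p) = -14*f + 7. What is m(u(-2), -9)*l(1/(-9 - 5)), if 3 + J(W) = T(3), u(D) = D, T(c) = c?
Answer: 0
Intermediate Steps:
m(f, p) = 7 - 14*f
J(W) = 0 (J(W) = -3 + 3 = 0)
h = 0 (h = -1*0 = 0)
l(n) = 0 (l(n) = 0/n = 0)
m(u(-2), -9)*l(1/(-9 - 5)) = (7 - 14*(-2))*0 = (7 + 28)*0 = 35*0 = 0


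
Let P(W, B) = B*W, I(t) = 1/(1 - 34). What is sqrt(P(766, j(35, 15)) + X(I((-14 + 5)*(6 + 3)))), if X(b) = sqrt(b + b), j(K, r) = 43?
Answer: sqrt(35869482 + 33*I*sqrt(66))/33 ≈ 181.49 + 0.00067823*I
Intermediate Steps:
I(t) = -1/33 (I(t) = 1/(-33) = -1/33)
X(b) = sqrt(2)*sqrt(b) (X(b) = sqrt(2*b) = sqrt(2)*sqrt(b))
sqrt(P(766, j(35, 15)) + X(I((-14 + 5)*(6 + 3)))) = sqrt(43*766 + sqrt(2)*sqrt(-1/33)) = sqrt(32938 + sqrt(2)*(I*sqrt(33)/33)) = sqrt(32938 + I*sqrt(66)/33)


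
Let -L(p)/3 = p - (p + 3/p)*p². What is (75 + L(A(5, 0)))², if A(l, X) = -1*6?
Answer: 370881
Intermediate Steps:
A(l, X) = -6
L(p) = -3*p + 3*p²*(p + 3/p) (L(p) = -3*(p - (p + 3/p)*p²) = -3*(p - p²*(p + 3/p)) = -3*p + 3*p²*(p + 3/p))
(75 + L(A(5, 0)))² = (75 + 3*(-6)*(2 + (-6)²))² = (75 + 3*(-6)*(2 + 36))² = (75 + 3*(-6)*38)² = (75 - 684)² = (-609)² = 370881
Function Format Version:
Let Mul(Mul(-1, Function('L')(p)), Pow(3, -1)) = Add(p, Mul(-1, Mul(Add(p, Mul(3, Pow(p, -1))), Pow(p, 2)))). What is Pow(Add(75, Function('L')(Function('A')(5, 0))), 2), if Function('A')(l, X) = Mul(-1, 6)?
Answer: 370881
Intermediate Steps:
Function('A')(l, X) = -6
Function('L')(p) = Add(Mul(-3, p), Mul(3, Pow(p, 2), Add(p, Mul(3, Pow(p, -1))))) (Function('L')(p) = Mul(-3, Add(p, Mul(-1, Mul(Add(p, Mul(3, Pow(p, -1))), Pow(p, 2))))) = Mul(-3, Add(p, Mul(-1, Mul(Pow(p, 2), Add(p, Mul(3, Pow(p, -1))))))) = Mul(-3, Add(p, Mul(-1, Pow(p, 2), Add(p, Mul(3, Pow(p, -1)))))) = Add(Mul(-3, p), Mul(3, Pow(p, 2), Add(p, Mul(3, Pow(p, -1))))))
Pow(Add(75, Function('L')(Function('A')(5, 0))), 2) = Pow(Add(75, Mul(3, -6, Add(2, Pow(-6, 2)))), 2) = Pow(Add(75, Mul(3, -6, Add(2, 36))), 2) = Pow(Add(75, Mul(3, -6, 38)), 2) = Pow(Add(75, -684), 2) = Pow(-609, 2) = 370881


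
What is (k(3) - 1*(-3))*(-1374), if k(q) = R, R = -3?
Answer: 0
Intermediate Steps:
k(q) = -3
(k(3) - 1*(-3))*(-1374) = (-3 - 1*(-3))*(-1374) = (-3 + 3)*(-1374) = 0*(-1374) = 0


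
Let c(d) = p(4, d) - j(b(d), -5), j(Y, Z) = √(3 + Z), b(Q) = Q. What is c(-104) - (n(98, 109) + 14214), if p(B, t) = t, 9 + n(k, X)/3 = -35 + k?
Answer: -14480 - I*√2 ≈ -14480.0 - 1.4142*I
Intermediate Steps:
n(k, X) = -132 + 3*k (n(k, X) = -27 + 3*(-35 + k) = -27 + (-105 + 3*k) = -132 + 3*k)
c(d) = d - I*√2 (c(d) = d - √(3 - 5) = d - √(-2) = d - I*√2)
c(-104) - (n(98, 109) + 14214) = (-104 - I*√2) - ((-132 + 3*98) + 14214) = (-104 - I*√2) - ((-132 + 294) + 14214) = (-104 - I*√2) - (162 + 14214) = (-104 - I*√2) - 1*14376 = (-104 - I*√2) - 14376 = -14480 - I*√2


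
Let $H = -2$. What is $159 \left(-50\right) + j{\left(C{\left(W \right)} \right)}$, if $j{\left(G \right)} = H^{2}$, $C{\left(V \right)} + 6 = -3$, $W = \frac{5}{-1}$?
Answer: $-7946$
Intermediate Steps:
$W = -5$ ($W = 5 \left(-1\right) = -5$)
$C{\left(V \right)} = -9$ ($C{\left(V \right)} = -6 - 3 = -9$)
$j{\left(G \right)} = 4$ ($j{\left(G \right)} = \left(-2\right)^{2} = 4$)
$159 \left(-50\right) + j{\left(C{\left(W \right)} \right)} = 159 \left(-50\right) + 4 = -7950 + 4 = -7946$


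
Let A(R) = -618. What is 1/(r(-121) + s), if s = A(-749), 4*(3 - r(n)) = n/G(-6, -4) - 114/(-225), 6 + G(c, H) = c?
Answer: -400/247059 ≈ -0.0016190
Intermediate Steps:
G(c, H) = -6 + c
r(n) = 431/150 + n/48 (r(n) = 3 - (n/(-6 - 6) - 114/(-225))/4 = 3 - (n/(-12) - 114*(-1/225))/4 = 3 - (n*(-1/12) + 38/75)/4 = 3 - (-n/12 + 38/75)/4 = 3 - (38/75 - n/12)/4 = 3 + (-19/150 + n/48) = 431/150 + n/48)
s = -618
1/(r(-121) + s) = 1/((431/150 + (1/48)*(-121)) - 618) = 1/((431/150 - 121/48) - 618) = 1/(141/400 - 618) = 1/(-247059/400) = -400/247059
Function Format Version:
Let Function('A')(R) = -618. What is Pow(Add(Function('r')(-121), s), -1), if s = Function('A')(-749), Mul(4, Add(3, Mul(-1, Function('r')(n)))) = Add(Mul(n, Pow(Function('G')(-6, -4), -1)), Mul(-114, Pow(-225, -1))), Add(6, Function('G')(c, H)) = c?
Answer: Rational(-400, 247059) ≈ -0.0016190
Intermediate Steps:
Function('G')(c, H) = Add(-6, c)
Function('r')(n) = Add(Rational(431, 150), Mul(Rational(1, 48), n)) (Function('r')(n) = Add(3, Mul(Rational(-1, 4), Add(Mul(n, Pow(Add(-6, -6), -1)), Mul(-114, Pow(-225, -1))))) = Add(3, Mul(Rational(-1, 4), Add(Mul(n, Pow(-12, -1)), Mul(-114, Rational(-1, 225))))) = Add(3, Mul(Rational(-1, 4), Add(Mul(n, Rational(-1, 12)), Rational(38, 75)))) = Add(3, Mul(Rational(-1, 4), Add(Mul(Rational(-1, 12), n), Rational(38, 75)))) = Add(3, Mul(Rational(-1, 4), Add(Rational(38, 75), Mul(Rational(-1, 12), n)))) = Add(3, Add(Rational(-19, 150), Mul(Rational(1, 48), n))) = Add(Rational(431, 150), Mul(Rational(1, 48), n)))
s = -618
Pow(Add(Function('r')(-121), s), -1) = Pow(Add(Add(Rational(431, 150), Mul(Rational(1, 48), -121)), -618), -1) = Pow(Add(Add(Rational(431, 150), Rational(-121, 48)), -618), -1) = Pow(Add(Rational(141, 400), -618), -1) = Pow(Rational(-247059, 400), -1) = Rational(-400, 247059)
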